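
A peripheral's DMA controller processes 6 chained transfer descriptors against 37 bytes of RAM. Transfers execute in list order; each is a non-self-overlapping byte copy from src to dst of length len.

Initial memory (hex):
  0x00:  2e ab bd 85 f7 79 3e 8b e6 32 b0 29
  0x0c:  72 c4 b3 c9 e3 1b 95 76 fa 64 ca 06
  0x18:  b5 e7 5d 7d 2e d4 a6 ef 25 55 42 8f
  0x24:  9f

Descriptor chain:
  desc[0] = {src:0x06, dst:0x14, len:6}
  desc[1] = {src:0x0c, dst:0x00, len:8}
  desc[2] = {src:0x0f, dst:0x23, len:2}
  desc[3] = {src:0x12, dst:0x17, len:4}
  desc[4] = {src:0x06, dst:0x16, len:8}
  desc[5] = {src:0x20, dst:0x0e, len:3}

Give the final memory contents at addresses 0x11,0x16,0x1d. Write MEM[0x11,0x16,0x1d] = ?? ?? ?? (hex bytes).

D0: mem[0x14..0x19] <- [3e 8b e6 32 b0 29]
D1: mem[0x00..0x07] <- [72 c4 b3 c9 e3 1b 95 76]
D2: mem[0x23..0x24] <- [c9 e3]
D3: mem[0x17..0x1a] <- [95 76 3e 8b]
D4: mem[0x16..0x1d] <- [95 76 e6 32 b0 29 72 c4]
D5: mem[0x0e..0x10] <- [25 55 42]
query mem[0x11]=0x1b, mem[0x16]=0x95, mem[0x1d]=0xc4

MEM[0x11,0x16,0x1d] = 1b 95 c4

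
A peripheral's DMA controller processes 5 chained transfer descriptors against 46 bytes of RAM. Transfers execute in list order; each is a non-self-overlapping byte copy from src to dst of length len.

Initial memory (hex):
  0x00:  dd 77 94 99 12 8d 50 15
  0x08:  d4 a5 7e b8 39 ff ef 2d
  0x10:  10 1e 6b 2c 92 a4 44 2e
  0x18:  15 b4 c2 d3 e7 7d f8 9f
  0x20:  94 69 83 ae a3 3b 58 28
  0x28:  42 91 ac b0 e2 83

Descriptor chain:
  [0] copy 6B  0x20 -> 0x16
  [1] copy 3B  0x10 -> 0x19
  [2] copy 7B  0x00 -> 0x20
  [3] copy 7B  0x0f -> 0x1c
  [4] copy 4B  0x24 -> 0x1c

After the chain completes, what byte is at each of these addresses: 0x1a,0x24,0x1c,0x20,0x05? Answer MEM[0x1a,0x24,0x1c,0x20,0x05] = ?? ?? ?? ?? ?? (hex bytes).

  after D0: wrote 6B at 0x16 = 946983aea33b
  after D1: wrote 3B at 0x19 = 101e6b
  after D2: wrote 7B at 0x20 = dd779499128d50
  after D3: wrote 7B at 0x1c = 2d101e6b2c92a4
  after D4: wrote 4B at 0x1c = 128d5028
query mem[0x1a]=0x1e, mem[0x24]=0x12, mem[0x1c]=0x12, mem[0x20]=0x2c, mem[0x05]=0x8d

MEM[0x1a,0x24,0x1c,0x20,0x05] = 1e 12 12 2c 8d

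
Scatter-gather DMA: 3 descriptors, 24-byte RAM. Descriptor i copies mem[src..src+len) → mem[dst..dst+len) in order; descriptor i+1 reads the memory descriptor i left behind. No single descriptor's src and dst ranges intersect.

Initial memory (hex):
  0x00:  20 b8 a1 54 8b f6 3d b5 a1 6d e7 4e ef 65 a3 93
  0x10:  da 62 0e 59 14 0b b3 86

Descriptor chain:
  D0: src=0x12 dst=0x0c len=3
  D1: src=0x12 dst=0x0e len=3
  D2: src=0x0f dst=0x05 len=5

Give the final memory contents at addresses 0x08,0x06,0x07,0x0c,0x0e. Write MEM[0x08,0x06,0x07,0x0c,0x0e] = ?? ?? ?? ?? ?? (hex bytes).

MEM[0x08,0x06,0x07,0x0c,0x0e] = 0e 14 62 0e 0e

[0] 0x12->0x0c len=3 : 0e 59 14
[1] 0x12->0x0e len=3 : 0e 59 14
[2] 0x0f->0x05 len=5 : 59 14 62 0e 59
query mem[0x08]=0x0e, mem[0x06]=0x14, mem[0x07]=0x62, mem[0x0c]=0x0e, mem[0x0e]=0x0e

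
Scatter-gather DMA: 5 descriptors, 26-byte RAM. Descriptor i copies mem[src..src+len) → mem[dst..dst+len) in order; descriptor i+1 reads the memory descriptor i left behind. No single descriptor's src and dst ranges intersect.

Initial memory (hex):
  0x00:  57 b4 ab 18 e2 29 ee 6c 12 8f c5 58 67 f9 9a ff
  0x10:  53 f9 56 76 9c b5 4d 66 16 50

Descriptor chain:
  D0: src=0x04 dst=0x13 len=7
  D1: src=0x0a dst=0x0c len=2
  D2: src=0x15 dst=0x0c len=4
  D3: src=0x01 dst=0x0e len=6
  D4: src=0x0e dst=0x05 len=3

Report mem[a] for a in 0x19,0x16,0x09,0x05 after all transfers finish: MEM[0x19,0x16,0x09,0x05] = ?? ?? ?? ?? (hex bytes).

#0 dst[0x13+7] := {0xe2,0x29,0xee,0x6c,0x12,0x8f,0xc5}
#1 dst[0x0c+2] := {0xc5,0x58}
#2 dst[0x0c+4] := {0xee,0x6c,0x12,0x8f}
#3 dst[0x0e+6] := {0xb4,0xab,0x18,0xe2,0x29,0xee}
#4 dst[0x05+3] := {0xb4,0xab,0x18}
query mem[0x19]=0xc5, mem[0x16]=0x6c, mem[0x09]=0x8f, mem[0x05]=0xb4

MEM[0x19,0x16,0x09,0x05] = c5 6c 8f b4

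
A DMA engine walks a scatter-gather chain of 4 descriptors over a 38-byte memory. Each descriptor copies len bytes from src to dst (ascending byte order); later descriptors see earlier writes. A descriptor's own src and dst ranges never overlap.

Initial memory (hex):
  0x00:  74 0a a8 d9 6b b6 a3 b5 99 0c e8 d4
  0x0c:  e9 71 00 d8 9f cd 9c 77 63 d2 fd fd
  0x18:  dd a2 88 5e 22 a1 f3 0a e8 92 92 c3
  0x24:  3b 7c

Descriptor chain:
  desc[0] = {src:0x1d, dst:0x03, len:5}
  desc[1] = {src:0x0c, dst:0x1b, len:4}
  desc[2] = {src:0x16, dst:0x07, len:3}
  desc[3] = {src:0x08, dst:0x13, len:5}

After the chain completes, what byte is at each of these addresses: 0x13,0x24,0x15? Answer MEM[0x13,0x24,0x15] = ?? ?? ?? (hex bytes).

D0: mem[0x03..0x07] <- [a1 f3 0a e8 92]
D1: mem[0x1b..0x1e] <- [e9 71 00 d8]
D2: mem[0x07..0x09] <- [fd fd dd]
D3: mem[0x13..0x17] <- [fd dd e8 d4 e9]
query mem[0x13]=0xfd, mem[0x24]=0x3b, mem[0x15]=0xe8

MEM[0x13,0x24,0x15] = fd 3b e8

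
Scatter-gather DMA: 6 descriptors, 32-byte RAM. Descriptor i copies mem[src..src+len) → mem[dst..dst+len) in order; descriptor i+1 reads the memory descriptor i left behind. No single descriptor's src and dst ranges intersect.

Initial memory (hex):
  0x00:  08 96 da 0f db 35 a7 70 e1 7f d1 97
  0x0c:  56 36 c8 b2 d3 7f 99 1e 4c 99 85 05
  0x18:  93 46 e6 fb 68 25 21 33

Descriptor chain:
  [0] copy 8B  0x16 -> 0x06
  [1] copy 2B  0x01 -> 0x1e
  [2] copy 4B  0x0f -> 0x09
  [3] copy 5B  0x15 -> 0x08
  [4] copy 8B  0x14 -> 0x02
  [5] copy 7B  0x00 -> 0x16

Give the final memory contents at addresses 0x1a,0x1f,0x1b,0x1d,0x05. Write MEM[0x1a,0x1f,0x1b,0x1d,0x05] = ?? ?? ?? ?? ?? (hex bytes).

MEM[0x1a,0x1f,0x1b,0x1d,0x05] = 85 da 05 25 05

[0] 0x16->0x06 len=8 : 85 05 93 46 e6 fb 68 25
[1] 0x01->0x1e len=2 : 96 da
[2] 0x0f->0x09 len=4 : b2 d3 7f 99
[3] 0x15->0x08 len=5 : 99 85 05 93 46
[4] 0x14->0x02 len=8 : 4c 99 85 05 93 46 e6 fb
[5] 0x00->0x16 len=7 : 08 96 4c 99 85 05 93
query mem[0x1a]=0x85, mem[0x1f]=0xda, mem[0x1b]=0x05, mem[0x1d]=0x25, mem[0x05]=0x05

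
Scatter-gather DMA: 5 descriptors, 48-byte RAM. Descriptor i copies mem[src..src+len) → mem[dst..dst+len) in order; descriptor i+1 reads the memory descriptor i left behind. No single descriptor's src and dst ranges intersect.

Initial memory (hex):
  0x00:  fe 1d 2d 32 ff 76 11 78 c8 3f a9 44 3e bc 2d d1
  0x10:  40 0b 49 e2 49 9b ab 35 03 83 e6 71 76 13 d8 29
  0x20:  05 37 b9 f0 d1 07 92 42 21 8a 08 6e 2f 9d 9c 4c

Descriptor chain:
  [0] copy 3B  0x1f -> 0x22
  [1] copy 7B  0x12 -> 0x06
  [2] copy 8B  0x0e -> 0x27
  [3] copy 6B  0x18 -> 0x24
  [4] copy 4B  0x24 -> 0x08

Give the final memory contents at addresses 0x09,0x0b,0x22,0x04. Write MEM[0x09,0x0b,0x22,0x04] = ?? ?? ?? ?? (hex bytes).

  after D0: wrote 3B at 0x22 = 290537
  after D1: wrote 7B at 0x06 = 49e2499bab3503
  after D2: wrote 8B at 0x27 = 2dd1400b49e2499b
  after D3: wrote 6B at 0x24 = 0383e6717613
  after D4: wrote 4B at 0x08 = 0383e671
query mem[0x09]=0x83, mem[0x0b]=0x71, mem[0x22]=0x29, mem[0x04]=0xff

MEM[0x09,0x0b,0x22,0x04] = 83 71 29 ff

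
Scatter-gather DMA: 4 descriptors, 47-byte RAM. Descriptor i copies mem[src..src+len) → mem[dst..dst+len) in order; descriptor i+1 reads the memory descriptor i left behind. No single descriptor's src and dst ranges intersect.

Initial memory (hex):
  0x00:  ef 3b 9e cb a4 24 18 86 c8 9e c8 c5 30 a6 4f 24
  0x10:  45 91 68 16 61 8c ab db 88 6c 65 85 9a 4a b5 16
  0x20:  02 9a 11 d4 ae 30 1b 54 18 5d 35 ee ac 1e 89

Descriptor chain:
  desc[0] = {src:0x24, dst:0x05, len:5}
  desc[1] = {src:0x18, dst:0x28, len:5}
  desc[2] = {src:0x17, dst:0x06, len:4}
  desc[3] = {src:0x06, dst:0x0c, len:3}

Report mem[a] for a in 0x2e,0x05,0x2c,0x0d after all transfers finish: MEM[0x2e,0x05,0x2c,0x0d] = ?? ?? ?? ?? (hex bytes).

  after D0: wrote 5B at 0x05 = ae301b5418
  after D1: wrote 5B at 0x28 = 886c65859a
  after D2: wrote 4B at 0x06 = db886c65
  after D3: wrote 3B at 0x0c = db886c
query mem[0x2e]=0x89, mem[0x05]=0xae, mem[0x2c]=0x9a, mem[0x0d]=0x88

MEM[0x2e,0x05,0x2c,0x0d] = 89 ae 9a 88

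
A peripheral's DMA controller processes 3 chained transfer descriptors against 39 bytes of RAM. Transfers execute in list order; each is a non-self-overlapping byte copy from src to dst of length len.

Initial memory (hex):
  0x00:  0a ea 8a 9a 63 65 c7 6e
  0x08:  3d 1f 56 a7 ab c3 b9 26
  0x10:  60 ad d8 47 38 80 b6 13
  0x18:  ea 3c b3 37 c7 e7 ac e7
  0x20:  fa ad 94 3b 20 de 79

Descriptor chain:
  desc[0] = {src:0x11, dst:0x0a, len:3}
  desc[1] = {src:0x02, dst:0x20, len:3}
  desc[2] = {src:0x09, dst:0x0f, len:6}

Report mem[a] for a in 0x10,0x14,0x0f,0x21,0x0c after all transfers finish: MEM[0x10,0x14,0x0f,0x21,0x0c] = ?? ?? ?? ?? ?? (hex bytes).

MEM[0x10,0x14,0x0f,0x21,0x0c] = ad b9 1f 9a 47

D0: mem[0x0a..0x0c] <- [ad d8 47]
D1: mem[0x20..0x22] <- [8a 9a 63]
D2: mem[0x0f..0x14] <- [1f ad d8 47 c3 b9]
query mem[0x10]=0xad, mem[0x14]=0xb9, mem[0x0f]=0x1f, mem[0x21]=0x9a, mem[0x0c]=0x47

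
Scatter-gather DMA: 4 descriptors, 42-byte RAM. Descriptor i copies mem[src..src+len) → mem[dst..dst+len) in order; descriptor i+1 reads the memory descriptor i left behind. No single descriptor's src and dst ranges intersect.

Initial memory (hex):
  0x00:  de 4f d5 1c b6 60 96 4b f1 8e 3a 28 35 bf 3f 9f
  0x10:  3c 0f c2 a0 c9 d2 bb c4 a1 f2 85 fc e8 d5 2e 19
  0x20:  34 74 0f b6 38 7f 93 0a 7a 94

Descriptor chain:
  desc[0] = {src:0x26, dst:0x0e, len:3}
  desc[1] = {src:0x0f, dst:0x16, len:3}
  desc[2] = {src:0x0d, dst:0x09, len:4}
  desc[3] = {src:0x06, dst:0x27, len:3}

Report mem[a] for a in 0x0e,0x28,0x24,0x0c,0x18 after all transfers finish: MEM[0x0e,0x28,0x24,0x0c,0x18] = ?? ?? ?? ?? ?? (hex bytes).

MEM[0x0e,0x28,0x24,0x0c,0x18] = 93 4b 38 7a 0f

[0] 0x26->0x0e len=3 : 93 0a 7a
[1] 0x0f->0x16 len=3 : 0a 7a 0f
[2] 0x0d->0x09 len=4 : bf 93 0a 7a
[3] 0x06->0x27 len=3 : 96 4b f1
query mem[0x0e]=0x93, mem[0x28]=0x4b, mem[0x24]=0x38, mem[0x0c]=0x7a, mem[0x18]=0x0f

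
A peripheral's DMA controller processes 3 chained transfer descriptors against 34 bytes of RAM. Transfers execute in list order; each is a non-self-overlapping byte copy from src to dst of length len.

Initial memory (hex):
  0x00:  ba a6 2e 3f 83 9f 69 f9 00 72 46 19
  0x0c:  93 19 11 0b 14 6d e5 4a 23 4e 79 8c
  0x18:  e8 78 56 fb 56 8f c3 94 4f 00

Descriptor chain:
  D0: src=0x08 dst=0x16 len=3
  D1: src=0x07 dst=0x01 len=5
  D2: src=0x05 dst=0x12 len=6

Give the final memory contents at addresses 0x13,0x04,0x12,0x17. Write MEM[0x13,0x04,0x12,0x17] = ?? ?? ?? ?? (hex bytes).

MEM[0x13,0x04,0x12,0x17] = 69 46 19 46

D0: mem[0x16..0x18] <- [00 72 46]
D1: mem[0x01..0x05] <- [f9 00 72 46 19]
D2: mem[0x12..0x17] <- [19 69 f9 00 72 46]
query mem[0x13]=0x69, mem[0x04]=0x46, mem[0x12]=0x19, mem[0x17]=0x46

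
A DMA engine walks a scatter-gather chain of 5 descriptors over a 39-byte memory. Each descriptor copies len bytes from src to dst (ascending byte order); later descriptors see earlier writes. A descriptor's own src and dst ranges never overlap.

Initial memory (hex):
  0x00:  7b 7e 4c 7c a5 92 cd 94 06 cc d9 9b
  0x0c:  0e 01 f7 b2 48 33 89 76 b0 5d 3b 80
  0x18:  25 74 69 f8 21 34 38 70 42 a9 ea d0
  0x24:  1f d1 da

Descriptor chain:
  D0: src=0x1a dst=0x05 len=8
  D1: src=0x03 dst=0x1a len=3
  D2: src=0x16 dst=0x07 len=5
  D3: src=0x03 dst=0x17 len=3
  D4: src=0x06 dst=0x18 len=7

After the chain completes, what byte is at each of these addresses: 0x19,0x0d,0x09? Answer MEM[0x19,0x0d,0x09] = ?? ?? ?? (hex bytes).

  after D0: wrote 8B at 0x05 = 69f82134387042a9
  after D1: wrote 3B at 0x1a = 7ca569
  after D2: wrote 5B at 0x07 = 3b8025747c
  after D3: wrote 3B at 0x17 = 7ca569
  after D4: wrote 7B at 0x18 = f83b8025747ca9
query mem[0x19]=0x3b, mem[0x0d]=0x01, mem[0x09]=0x25

MEM[0x19,0x0d,0x09] = 3b 01 25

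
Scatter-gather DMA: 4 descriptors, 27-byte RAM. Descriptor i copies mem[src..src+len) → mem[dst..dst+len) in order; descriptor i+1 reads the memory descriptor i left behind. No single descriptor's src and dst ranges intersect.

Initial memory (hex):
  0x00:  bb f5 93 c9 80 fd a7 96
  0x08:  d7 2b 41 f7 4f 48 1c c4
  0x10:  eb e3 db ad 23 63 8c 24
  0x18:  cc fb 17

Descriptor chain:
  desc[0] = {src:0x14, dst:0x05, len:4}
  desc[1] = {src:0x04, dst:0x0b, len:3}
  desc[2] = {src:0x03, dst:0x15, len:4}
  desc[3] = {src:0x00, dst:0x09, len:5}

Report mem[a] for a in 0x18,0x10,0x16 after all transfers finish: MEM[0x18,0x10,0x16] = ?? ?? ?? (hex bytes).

D0: mem[0x05..0x08] <- [23 63 8c 24]
D1: mem[0x0b..0x0d] <- [80 23 63]
D2: mem[0x15..0x18] <- [c9 80 23 63]
D3: mem[0x09..0x0d] <- [bb f5 93 c9 80]
query mem[0x18]=0x63, mem[0x10]=0xeb, mem[0x16]=0x80

MEM[0x18,0x10,0x16] = 63 eb 80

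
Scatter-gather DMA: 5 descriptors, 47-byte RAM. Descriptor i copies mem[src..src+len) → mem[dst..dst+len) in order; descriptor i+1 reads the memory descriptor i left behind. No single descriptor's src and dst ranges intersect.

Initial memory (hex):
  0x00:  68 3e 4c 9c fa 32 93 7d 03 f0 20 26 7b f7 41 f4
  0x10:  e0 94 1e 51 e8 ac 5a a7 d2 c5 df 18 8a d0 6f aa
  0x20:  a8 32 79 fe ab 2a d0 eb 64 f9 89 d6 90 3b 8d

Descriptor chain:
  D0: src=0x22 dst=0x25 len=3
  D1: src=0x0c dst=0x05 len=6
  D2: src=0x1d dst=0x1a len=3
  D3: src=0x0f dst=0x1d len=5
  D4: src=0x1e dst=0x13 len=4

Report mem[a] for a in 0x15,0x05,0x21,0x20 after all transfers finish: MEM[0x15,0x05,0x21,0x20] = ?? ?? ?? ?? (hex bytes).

MEM[0x15,0x05,0x21,0x20] = 1e 7b 51 1e

D0: mem[0x25..0x27] <- [79 fe ab]
D1: mem[0x05..0x0a] <- [7b f7 41 f4 e0 94]
D2: mem[0x1a..0x1c] <- [d0 6f aa]
D3: mem[0x1d..0x21] <- [f4 e0 94 1e 51]
D4: mem[0x13..0x16] <- [e0 94 1e 51]
query mem[0x15]=0x1e, mem[0x05]=0x7b, mem[0x21]=0x51, mem[0x20]=0x1e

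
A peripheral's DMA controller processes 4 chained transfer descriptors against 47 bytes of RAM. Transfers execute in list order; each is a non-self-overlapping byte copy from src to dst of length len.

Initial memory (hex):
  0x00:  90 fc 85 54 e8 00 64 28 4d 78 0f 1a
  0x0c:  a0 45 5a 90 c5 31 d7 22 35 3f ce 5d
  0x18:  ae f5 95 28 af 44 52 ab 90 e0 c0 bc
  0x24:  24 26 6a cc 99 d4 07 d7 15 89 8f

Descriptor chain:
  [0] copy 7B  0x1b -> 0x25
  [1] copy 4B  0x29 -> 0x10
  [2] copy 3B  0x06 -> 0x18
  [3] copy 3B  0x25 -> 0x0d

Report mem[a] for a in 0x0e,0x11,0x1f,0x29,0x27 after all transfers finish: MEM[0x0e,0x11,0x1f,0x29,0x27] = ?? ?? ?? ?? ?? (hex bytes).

#0 dst[0x25+7] := {0x28,0xaf,0x44,0x52,0xab,0x90,0xe0}
#1 dst[0x10+4] := {0xab,0x90,0xe0,0x15}
#2 dst[0x18+3] := {0x64,0x28,0x4d}
#3 dst[0x0d+3] := {0x28,0xaf,0x44}
query mem[0x0e]=0xaf, mem[0x11]=0x90, mem[0x1f]=0xab, mem[0x29]=0xab, mem[0x27]=0x44

MEM[0x0e,0x11,0x1f,0x29,0x27] = af 90 ab ab 44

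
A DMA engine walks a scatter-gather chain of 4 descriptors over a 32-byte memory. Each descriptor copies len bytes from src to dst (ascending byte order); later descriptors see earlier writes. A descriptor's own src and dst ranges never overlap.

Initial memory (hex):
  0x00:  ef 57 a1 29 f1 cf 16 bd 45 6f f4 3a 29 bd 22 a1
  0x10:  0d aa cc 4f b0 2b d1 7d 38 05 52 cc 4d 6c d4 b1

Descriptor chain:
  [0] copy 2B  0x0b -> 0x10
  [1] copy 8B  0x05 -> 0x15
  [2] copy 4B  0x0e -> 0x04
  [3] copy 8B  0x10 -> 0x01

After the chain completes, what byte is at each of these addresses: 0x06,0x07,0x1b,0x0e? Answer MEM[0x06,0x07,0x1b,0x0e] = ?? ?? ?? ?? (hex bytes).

MEM[0x06,0x07,0x1b,0x0e] = cf 16 3a 22

#0 dst[0x10+2] := {0x3a,0x29}
#1 dst[0x15+8] := {0xcf,0x16,0xbd,0x45,0x6f,0xf4,0x3a,0x29}
#2 dst[0x04+4] := {0x22,0xa1,0x3a,0x29}
#3 dst[0x01+8] := {0x3a,0x29,0xcc,0x4f,0xb0,0xcf,0x16,0xbd}
query mem[0x06]=0xcf, mem[0x07]=0x16, mem[0x1b]=0x3a, mem[0x0e]=0x22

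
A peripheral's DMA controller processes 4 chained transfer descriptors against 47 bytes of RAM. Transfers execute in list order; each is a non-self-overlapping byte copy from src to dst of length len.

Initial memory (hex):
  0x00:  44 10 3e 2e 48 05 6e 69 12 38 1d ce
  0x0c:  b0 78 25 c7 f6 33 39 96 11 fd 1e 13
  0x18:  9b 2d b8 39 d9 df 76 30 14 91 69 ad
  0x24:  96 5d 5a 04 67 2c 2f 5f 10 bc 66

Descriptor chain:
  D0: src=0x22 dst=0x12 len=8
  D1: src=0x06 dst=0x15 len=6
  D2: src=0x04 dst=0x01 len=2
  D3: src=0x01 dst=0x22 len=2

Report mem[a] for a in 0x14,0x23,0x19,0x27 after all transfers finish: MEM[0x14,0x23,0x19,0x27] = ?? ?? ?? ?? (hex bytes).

MEM[0x14,0x23,0x19,0x27] = 96 05 1d 04

  after D0: wrote 8B at 0x12 = 69ad965d5a04672c
  after D1: wrote 6B at 0x15 = 6e6912381dce
  after D2: wrote 2B at 0x01 = 4805
  after D3: wrote 2B at 0x22 = 4805
query mem[0x14]=0x96, mem[0x23]=0x05, mem[0x19]=0x1d, mem[0x27]=0x04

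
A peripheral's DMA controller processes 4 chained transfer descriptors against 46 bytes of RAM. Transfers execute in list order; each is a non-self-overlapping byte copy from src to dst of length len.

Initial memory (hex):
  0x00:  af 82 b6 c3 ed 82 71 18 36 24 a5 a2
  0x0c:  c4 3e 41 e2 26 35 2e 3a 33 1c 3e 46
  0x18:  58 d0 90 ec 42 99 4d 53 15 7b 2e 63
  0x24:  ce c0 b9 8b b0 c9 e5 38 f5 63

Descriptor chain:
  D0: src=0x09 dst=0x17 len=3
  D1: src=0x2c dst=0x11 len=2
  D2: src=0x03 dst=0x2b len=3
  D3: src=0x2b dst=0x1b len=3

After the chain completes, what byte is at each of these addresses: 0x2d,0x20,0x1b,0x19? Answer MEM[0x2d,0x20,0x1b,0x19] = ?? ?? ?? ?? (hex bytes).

MEM[0x2d,0x20,0x1b,0x19] = 82 15 c3 a2

  after D0: wrote 3B at 0x17 = 24a5a2
  after D1: wrote 2B at 0x11 = f563
  after D2: wrote 3B at 0x2b = c3ed82
  after D3: wrote 3B at 0x1b = c3ed82
query mem[0x2d]=0x82, mem[0x20]=0x15, mem[0x1b]=0xc3, mem[0x19]=0xa2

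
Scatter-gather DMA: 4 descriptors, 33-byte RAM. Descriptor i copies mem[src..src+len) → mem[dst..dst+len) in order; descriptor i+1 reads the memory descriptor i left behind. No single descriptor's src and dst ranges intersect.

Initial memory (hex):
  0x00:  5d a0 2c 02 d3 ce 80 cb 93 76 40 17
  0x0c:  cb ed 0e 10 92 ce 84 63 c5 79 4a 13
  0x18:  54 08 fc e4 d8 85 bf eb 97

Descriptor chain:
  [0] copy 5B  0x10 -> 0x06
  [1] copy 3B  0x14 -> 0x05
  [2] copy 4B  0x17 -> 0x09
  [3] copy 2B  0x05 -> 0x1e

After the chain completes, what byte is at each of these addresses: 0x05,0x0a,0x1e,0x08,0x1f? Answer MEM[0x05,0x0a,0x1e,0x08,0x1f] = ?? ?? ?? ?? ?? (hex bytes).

MEM[0x05,0x0a,0x1e,0x08,0x1f] = c5 54 c5 84 79

#0 dst[0x06+5] := {0x92,0xce,0x84,0x63,0xc5}
#1 dst[0x05+3] := {0xc5,0x79,0x4a}
#2 dst[0x09+4] := {0x13,0x54,0x08,0xfc}
#3 dst[0x1e+2] := {0xc5,0x79}
query mem[0x05]=0xc5, mem[0x0a]=0x54, mem[0x1e]=0xc5, mem[0x08]=0x84, mem[0x1f]=0x79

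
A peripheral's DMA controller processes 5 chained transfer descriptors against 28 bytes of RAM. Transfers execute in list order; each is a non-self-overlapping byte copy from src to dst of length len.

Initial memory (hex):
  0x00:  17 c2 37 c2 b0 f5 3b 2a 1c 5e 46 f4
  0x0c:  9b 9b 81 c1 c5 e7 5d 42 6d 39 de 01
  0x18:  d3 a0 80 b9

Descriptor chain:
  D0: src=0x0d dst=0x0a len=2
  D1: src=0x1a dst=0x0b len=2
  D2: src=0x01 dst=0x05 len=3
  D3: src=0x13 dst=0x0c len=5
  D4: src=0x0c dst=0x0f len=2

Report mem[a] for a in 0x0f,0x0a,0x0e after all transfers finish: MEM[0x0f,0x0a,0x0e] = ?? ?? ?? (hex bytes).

MEM[0x0f,0x0a,0x0e] = 42 9b 39

  after D0: wrote 2B at 0x0a = 9b81
  after D1: wrote 2B at 0x0b = 80b9
  after D2: wrote 3B at 0x05 = c237c2
  after D3: wrote 5B at 0x0c = 426d39de01
  after D4: wrote 2B at 0x0f = 426d
query mem[0x0f]=0x42, mem[0x0a]=0x9b, mem[0x0e]=0x39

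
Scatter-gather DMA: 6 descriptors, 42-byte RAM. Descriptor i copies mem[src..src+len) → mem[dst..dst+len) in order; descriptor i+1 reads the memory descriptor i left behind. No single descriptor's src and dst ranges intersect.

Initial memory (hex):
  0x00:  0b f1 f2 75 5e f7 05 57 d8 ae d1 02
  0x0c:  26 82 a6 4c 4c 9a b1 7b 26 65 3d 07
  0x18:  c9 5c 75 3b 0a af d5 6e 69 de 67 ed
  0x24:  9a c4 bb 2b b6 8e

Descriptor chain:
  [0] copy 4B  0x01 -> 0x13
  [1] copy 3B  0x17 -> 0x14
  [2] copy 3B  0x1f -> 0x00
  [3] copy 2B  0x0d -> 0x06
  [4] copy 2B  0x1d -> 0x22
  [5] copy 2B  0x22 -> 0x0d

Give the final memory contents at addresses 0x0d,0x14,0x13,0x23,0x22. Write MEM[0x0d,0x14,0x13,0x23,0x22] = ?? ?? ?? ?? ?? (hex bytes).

MEM[0x0d,0x14,0x13,0x23,0x22] = af 07 f1 d5 af

#0 dst[0x13+4] := {0xf1,0xf2,0x75,0x5e}
#1 dst[0x14+3] := {0x07,0xc9,0x5c}
#2 dst[0x00+3] := {0x6e,0x69,0xde}
#3 dst[0x06+2] := {0x82,0xa6}
#4 dst[0x22+2] := {0xaf,0xd5}
#5 dst[0x0d+2] := {0xaf,0xd5}
query mem[0x0d]=0xaf, mem[0x14]=0x07, mem[0x13]=0xf1, mem[0x23]=0xd5, mem[0x22]=0xaf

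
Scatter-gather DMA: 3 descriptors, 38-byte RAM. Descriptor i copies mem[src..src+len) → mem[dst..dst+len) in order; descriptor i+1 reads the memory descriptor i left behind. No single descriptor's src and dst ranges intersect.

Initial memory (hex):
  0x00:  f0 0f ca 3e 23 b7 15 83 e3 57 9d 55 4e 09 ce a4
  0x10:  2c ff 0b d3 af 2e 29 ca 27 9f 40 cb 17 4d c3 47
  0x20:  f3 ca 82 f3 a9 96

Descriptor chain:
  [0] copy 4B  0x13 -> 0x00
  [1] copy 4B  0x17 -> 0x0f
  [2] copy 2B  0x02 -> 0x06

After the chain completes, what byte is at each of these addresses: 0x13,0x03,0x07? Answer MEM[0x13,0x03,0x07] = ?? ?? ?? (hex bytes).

D0: mem[0x00..0x03] <- [d3 af 2e 29]
D1: mem[0x0f..0x12] <- [ca 27 9f 40]
D2: mem[0x06..0x07] <- [2e 29]
query mem[0x13]=0xd3, mem[0x03]=0x29, mem[0x07]=0x29

MEM[0x13,0x03,0x07] = d3 29 29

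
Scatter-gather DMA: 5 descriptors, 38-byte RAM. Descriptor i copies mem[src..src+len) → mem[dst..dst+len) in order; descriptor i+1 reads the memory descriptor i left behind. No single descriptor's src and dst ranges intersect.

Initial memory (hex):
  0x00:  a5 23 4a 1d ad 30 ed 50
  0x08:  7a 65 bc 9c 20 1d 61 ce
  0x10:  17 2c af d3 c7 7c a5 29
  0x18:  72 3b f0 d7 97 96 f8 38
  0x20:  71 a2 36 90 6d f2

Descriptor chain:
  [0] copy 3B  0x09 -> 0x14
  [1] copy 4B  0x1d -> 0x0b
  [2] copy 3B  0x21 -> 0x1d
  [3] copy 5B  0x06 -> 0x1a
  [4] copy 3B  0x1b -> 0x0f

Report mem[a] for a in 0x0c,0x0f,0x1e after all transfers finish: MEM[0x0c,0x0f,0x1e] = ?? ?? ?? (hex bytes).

#0 dst[0x14+3] := {0x65,0xbc,0x9c}
#1 dst[0x0b+4] := {0x96,0xf8,0x38,0x71}
#2 dst[0x1d+3] := {0xa2,0x36,0x90}
#3 dst[0x1a+5] := {0xed,0x50,0x7a,0x65,0xbc}
#4 dst[0x0f+3] := {0x50,0x7a,0x65}
query mem[0x0c]=0xf8, mem[0x0f]=0x50, mem[0x1e]=0xbc

MEM[0x0c,0x0f,0x1e] = f8 50 bc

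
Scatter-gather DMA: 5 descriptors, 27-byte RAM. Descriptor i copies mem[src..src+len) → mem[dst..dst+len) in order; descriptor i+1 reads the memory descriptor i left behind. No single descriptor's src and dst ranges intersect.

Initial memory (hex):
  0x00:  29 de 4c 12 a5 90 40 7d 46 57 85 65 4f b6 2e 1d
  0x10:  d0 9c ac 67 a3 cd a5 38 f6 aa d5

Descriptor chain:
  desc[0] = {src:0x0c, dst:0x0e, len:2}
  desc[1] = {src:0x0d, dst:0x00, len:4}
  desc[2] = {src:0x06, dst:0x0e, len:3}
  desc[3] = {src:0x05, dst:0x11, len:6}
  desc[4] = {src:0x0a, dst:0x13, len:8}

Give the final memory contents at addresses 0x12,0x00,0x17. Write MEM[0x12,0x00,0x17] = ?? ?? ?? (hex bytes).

D0: mem[0x0e..0x0f] <- [4f b6]
D1: mem[0x00..0x03] <- [b6 4f b6 d0]
D2: mem[0x0e..0x10] <- [40 7d 46]
D3: mem[0x11..0x16] <- [90 40 7d 46 57 85]
D4: mem[0x13..0x1a] <- [85 65 4f b6 40 7d 46 90]
query mem[0x12]=0x40, mem[0x00]=0xb6, mem[0x17]=0x40

MEM[0x12,0x00,0x17] = 40 b6 40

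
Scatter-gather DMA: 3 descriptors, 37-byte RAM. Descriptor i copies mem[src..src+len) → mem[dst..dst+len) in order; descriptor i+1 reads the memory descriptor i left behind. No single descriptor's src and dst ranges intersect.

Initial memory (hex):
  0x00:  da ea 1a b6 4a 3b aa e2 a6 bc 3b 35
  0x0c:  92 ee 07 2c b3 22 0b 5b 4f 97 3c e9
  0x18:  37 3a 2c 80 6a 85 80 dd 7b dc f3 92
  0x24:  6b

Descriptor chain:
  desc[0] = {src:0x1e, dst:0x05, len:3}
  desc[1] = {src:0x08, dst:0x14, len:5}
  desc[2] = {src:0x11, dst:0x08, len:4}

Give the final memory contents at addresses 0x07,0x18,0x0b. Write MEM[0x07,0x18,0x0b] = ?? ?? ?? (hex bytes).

D0: mem[0x05..0x07] <- [80 dd 7b]
D1: mem[0x14..0x18] <- [a6 bc 3b 35 92]
D2: mem[0x08..0x0b] <- [22 0b 5b a6]
query mem[0x07]=0x7b, mem[0x18]=0x92, mem[0x0b]=0xa6

MEM[0x07,0x18,0x0b] = 7b 92 a6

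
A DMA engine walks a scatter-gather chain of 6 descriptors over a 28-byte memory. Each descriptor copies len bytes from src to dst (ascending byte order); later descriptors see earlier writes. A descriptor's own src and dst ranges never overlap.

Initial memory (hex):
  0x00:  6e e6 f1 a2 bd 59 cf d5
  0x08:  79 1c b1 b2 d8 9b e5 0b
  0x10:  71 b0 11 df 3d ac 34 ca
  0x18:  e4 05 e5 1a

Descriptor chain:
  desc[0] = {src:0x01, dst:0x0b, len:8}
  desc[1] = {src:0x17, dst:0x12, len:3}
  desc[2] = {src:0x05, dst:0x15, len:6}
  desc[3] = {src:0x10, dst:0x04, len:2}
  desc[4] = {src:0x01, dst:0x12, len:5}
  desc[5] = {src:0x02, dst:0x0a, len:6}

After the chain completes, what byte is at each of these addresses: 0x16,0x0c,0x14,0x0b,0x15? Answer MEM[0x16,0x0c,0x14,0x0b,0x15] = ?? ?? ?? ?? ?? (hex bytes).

MEM[0x16,0x0c,0x14,0x0b,0x15] = d5 cf a2 a2 cf

[0] 0x01->0x0b len=8 : e6 f1 a2 bd 59 cf d5 79
[1] 0x17->0x12 len=3 : ca e4 05
[2] 0x05->0x15 len=6 : 59 cf d5 79 1c b1
[3] 0x10->0x04 len=2 : cf d5
[4] 0x01->0x12 len=5 : e6 f1 a2 cf d5
[5] 0x02->0x0a len=6 : f1 a2 cf d5 cf d5
query mem[0x16]=0xd5, mem[0x0c]=0xcf, mem[0x14]=0xa2, mem[0x0b]=0xa2, mem[0x15]=0xcf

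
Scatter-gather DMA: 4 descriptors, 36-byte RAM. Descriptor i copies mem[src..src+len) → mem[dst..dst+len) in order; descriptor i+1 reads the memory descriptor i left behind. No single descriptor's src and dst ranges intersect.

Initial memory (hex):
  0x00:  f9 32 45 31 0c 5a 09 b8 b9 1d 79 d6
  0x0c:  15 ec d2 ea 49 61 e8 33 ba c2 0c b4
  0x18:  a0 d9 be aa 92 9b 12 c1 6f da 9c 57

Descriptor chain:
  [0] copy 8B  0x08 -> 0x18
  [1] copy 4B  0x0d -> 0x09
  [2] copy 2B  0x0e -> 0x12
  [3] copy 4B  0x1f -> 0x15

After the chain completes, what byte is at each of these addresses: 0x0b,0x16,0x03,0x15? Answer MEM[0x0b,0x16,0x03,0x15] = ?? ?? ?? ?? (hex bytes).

MEM[0x0b,0x16,0x03,0x15] = ea 6f 31 ea

D0: mem[0x18..0x1f] <- [b9 1d 79 d6 15 ec d2 ea]
D1: mem[0x09..0x0c] <- [ec d2 ea 49]
D2: mem[0x12..0x13] <- [d2 ea]
D3: mem[0x15..0x18] <- [ea 6f da 9c]
query mem[0x0b]=0xea, mem[0x16]=0x6f, mem[0x03]=0x31, mem[0x15]=0xea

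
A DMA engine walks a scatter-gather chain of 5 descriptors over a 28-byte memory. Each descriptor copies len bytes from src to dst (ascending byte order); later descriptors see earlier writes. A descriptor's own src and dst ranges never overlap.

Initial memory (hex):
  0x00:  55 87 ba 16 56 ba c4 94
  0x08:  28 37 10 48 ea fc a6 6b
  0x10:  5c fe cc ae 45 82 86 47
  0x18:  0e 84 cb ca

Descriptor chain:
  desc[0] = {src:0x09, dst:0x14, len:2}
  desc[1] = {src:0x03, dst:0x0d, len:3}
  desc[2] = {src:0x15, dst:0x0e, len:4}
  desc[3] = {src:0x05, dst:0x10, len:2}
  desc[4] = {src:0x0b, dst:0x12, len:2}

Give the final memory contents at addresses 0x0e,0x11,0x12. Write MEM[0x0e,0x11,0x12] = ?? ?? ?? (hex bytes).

MEM[0x0e,0x11,0x12] = 10 c4 48

[0] 0x09->0x14 len=2 : 37 10
[1] 0x03->0x0d len=3 : 16 56 ba
[2] 0x15->0x0e len=4 : 10 86 47 0e
[3] 0x05->0x10 len=2 : ba c4
[4] 0x0b->0x12 len=2 : 48 ea
query mem[0x0e]=0x10, mem[0x11]=0xc4, mem[0x12]=0x48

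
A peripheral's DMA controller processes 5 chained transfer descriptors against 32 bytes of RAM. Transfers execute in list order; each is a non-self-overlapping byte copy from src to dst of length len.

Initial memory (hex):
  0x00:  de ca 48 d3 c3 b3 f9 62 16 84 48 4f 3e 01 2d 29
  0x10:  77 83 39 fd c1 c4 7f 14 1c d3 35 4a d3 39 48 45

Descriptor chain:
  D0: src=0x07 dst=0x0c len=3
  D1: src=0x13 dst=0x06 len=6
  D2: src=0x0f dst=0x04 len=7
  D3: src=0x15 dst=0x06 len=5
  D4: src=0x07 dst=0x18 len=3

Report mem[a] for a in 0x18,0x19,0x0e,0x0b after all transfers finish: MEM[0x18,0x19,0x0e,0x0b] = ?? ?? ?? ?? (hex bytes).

MEM[0x18,0x19,0x0e,0x0b] = 7f 14 84 1c

  after D0: wrote 3B at 0x0c = 621684
  after D1: wrote 6B at 0x06 = fdc1c47f141c
  after D2: wrote 7B at 0x04 = 29778339fdc1c4
  after D3: wrote 5B at 0x06 = c47f141cd3
  after D4: wrote 3B at 0x18 = 7f141c
query mem[0x18]=0x7f, mem[0x19]=0x14, mem[0x0e]=0x84, mem[0x0b]=0x1c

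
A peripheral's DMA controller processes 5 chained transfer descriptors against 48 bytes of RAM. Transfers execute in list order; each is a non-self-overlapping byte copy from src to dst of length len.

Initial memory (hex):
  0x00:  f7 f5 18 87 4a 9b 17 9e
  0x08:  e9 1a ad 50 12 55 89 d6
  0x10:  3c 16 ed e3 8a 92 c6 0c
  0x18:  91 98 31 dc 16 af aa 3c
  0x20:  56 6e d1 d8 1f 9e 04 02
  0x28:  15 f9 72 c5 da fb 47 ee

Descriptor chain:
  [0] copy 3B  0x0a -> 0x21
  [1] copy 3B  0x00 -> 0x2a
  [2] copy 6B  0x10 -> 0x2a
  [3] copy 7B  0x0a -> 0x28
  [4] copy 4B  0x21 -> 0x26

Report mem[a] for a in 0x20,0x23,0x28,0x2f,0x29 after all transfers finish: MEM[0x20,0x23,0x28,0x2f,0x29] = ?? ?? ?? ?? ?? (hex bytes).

  after D0: wrote 3B at 0x21 = ad5012
  after D1: wrote 3B at 0x2a = f7f518
  after D2: wrote 6B at 0x2a = 3c16ede38a92
  after D3: wrote 7B at 0x28 = ad50125589d63c
  after D4: wrote 4B at 0x26 = ad50121f
query mem[0x20]=0x56, mem[0x23]=0x12, mem[0x28]=0x12, mem[0x2f]=0x92, mem[0x29]=0x1f

MEM[0x20,0x23,0x28,0x2f,0x29] = 56 12 12 92 1f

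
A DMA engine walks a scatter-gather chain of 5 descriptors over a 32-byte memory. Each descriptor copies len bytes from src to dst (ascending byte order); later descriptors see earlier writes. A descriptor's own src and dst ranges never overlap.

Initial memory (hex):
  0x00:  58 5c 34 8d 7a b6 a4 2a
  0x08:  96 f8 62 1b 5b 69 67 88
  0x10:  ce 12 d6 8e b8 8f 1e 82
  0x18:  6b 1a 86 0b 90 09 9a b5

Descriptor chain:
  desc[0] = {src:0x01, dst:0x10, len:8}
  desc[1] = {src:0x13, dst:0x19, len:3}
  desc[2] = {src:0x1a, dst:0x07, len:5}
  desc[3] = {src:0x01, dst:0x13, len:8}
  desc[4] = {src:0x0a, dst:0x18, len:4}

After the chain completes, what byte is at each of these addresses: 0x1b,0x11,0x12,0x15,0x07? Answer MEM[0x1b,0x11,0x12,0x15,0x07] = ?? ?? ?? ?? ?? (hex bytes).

MEM[0x1b,0x11,0x12,0x15,0x07] = 69 34 8d 8d b6

[0] 0x01->0x10 len=8 : 5c 34 8d 7a b6 a4 2a 96
[1] 0x13->0x19 len=3 : 7a b6 a4
[2] 0x1a->0x07 len=5 : b6 a4 90 09 9a
[3] 0x01->0x13 len=8 : 5c 34 8d 7a b6 a4 b6 a4
[4] 0x0a->0x18 len=4 : 09 9a 5b 69
query mem[0x1b]=0x69, mem[0x11]=0x34, mem[0x12]=0x8d, mem[0x15]=0x8d, mem[0x07]=0xb6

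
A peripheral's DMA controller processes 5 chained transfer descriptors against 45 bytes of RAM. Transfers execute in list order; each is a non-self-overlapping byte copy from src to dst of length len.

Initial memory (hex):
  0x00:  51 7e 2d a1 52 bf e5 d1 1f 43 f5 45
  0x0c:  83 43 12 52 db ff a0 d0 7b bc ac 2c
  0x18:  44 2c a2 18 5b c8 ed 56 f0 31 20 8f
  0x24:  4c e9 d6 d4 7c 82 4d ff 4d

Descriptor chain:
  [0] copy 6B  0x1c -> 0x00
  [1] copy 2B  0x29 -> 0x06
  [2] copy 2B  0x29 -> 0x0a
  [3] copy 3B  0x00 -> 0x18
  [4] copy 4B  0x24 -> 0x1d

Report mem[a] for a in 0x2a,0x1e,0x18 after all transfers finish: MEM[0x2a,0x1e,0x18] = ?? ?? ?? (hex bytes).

  after D0: wrote 6B at 0x00 = 5bc8ed56f031
  after D1: wrote 2B at 0x06 = 824d
  after D2: wrote 2B at 0x0a = 824d
  after D3: wrote 3B at 0x18 = 5bc8ed
  after D4: wrote 4B at 0x1d = 4ce9d6d4
query mem[0x2a]=0x4d, mem[0x1e]=0xe9, mem[0x18]=0x5b

MEM[0x2a,0x1e,0x18] = 4d e9 5b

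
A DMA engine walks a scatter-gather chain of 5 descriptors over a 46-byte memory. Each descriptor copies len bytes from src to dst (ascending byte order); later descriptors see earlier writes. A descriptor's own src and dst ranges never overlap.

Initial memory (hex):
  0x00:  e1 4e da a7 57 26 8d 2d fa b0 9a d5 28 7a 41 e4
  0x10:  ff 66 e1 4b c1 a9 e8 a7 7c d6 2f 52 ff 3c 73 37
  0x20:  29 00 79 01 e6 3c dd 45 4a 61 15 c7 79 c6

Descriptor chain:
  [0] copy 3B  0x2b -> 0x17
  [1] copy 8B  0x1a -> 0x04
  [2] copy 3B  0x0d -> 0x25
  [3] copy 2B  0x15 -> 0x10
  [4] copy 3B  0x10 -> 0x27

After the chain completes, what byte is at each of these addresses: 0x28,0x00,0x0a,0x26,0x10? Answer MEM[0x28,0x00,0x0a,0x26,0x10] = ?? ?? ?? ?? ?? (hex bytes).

MEM[0x28,0x00,0x0a,0x26,0x10] = e8 e1 29 41 a9

[0] 0x2b->0x17 len=3 : c7 79 c6
[1] 0x1a->0x04 len=8 : 2f 52 ff 3c 73 37 29 00
[2] 0x0d->0x25 len=3 : 7a 41 e4
[3] 0x15->0x10 len=2 : a9 e8
[4] 0x10->0x27 len=3 : a9 e8 e1
query mem[0x28]=0xe8, mem[0x00]=0xe1, mem[0x0a]=0x29, mem[0x26]=0x41, mem[0x10]=0xa9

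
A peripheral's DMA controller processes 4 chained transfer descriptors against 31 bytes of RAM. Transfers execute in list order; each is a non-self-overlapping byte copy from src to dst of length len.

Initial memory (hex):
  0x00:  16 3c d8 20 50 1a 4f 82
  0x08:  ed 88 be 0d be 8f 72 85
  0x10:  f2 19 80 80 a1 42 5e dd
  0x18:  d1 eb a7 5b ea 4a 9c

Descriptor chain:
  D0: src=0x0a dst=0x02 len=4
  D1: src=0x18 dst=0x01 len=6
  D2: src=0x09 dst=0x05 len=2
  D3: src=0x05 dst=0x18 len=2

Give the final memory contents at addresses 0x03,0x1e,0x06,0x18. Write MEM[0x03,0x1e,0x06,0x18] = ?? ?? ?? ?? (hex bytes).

#0 dst[0x02+4] := {0xbe,0x0d,0xbe,0x8f}
#1 dst[0x01+6] := {0xd1,0xeb,0xa7,0x5b,0xea,0x4a}
#2 dst[0x05+2] := {0x88,0xbe}
#3 dst[0x18+2] := {0x88,0xbe}
query mem[0x03]=0xa7, mem[0x1e]=0x9c, mem[0x06]=0xbe, mem[0x18]=0x88

MEM[0x03,0x1e,0x06,0x18] = a7 9c be 88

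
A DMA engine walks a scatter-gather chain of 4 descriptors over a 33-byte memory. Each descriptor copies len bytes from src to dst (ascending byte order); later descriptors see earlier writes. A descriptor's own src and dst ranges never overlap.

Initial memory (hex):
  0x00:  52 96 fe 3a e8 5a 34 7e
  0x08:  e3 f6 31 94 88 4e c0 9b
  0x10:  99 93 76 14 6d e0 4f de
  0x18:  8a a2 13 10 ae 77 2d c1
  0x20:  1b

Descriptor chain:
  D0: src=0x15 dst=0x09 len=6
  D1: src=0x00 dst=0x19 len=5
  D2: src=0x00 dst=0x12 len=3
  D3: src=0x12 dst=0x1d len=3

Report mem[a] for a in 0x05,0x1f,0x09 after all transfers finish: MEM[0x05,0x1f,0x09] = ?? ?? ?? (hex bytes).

#0 dst[0x09+6] := {0xe0,0x4f,0xde,0x8a,0xa2,0x13}
#1 dst[0x19+5] := {0x52,0x96,0xfe,0x3a,0xe8}
#2 dst[0x12+3] := {0x52,0x96,0xfe}
#3 dst[0x1d+3] := {0x52,0x96,0xfe}
query mem[0x05]=0x5a, mem[0x1f]=0xfe, mem[0x09]=0xe0

MEM[0x05,0x1f,0x09] = 5a fe e0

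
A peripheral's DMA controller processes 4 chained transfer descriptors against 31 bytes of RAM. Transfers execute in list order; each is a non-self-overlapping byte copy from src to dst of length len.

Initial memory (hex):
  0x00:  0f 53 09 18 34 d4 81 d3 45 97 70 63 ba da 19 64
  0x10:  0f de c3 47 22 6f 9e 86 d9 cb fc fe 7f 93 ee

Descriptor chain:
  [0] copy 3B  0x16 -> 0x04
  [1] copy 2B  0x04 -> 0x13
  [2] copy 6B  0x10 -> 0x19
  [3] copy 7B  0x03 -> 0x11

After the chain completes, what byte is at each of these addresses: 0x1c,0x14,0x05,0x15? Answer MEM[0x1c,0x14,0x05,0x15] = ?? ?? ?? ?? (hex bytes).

#0 dst[0x04+3] := {0x9e,0x86,0xd9}
#1 dst[0x13+2] := {0x9e,0x86}
#2 dst[0x19+6] := {0x0f,0xde,0xc3,0x9e,0x86,0x6f}
#3 dst[0x11+7] := {0x18,0x9e,0x86,0xd9,0xd3,0x45,0x97}
query mem[0x1c]=0x9e, mem[0x14]=0xd9, mem[0x05]=0x86, mem[0x15]=0xd3

MEM[0x1c,0x14,0x05,0x15] = 9e d9 86 d3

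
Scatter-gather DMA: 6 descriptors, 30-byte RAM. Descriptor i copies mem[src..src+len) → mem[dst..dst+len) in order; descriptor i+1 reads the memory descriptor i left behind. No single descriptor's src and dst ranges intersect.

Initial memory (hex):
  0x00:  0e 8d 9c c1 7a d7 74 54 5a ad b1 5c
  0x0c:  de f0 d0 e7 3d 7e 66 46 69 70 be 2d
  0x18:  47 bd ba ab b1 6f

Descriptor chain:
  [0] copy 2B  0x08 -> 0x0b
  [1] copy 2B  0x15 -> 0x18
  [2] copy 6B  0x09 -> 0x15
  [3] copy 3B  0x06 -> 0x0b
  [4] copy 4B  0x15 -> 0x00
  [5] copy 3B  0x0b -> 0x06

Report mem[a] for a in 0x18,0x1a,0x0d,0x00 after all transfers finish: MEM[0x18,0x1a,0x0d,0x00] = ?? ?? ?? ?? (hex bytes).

[0] 0x08->0x0b len=2 : 5a ad
[1] 0x15->0x18 len=2 : 70 be
[2] 0x09->0x15 len=6 : ad b1 5a ad f0 d0
[3] 0x06->0x0b len=3 : 74 54 5a
[4] 0x15->0x00 len=4 : ad b1 5a ad
[5] 0x0b->0x06 len=3 : 74 54 5a
query mem[0x18]=0xad, mem[0x1a]=0xd0, mem[0x0d]=0x5a, mem[0x00]=0xad

MEM[0x18,0x1a,0x0d,0x00] = ad d0 5a ad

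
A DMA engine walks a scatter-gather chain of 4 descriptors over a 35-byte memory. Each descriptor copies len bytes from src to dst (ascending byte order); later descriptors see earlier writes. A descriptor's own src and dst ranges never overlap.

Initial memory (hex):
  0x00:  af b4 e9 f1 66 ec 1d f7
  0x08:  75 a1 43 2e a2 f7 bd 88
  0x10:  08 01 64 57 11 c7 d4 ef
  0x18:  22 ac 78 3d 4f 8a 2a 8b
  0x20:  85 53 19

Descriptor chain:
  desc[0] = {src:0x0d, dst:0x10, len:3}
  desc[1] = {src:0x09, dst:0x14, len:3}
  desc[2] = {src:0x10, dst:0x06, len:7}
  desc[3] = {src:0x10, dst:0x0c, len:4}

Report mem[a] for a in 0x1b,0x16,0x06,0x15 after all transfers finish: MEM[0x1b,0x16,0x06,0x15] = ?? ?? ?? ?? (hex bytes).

  after D0: wrote 3B at 0x10 = f7bd88
  after D1: wrote 3B at 0x14 = a1432e
  after D2: wrote 7B at 0x06 = f7bd8857a1432e
  after D3: wrote 4B at 0x0c = f7bd8857
query mem[0x1b]=0x3d, mem[0x16]=0x2e, mem[0x06]=0xf7, mem[0x15]=0x43

MEM[0x1b,0x16,0x06,0x15] = 3d 2e f7 43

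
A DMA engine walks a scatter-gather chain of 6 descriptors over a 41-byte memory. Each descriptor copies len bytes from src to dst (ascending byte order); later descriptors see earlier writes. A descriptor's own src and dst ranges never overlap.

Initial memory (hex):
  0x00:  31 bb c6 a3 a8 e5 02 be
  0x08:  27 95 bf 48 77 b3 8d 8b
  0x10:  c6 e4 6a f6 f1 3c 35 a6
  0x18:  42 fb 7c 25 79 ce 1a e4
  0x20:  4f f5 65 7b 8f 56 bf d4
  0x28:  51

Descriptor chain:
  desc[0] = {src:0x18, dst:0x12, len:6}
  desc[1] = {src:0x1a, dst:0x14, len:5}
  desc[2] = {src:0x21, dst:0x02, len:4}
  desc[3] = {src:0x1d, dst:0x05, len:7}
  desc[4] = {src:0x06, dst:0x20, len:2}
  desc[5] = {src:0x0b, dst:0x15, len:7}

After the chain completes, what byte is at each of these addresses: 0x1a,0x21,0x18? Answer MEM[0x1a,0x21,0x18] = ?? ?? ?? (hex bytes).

MEM[0x1a,0x21,0x18] = c6 e4 8d

[0] 0x18->0x12 len=6 : 42 fb 7c 25 79 ce
[1] 0x1a->0x14 len=5 : 7c 25 79 ce 1a
[2] 0x21->0x02 len=4 : f5 65 7b 8f
[3] 0x1d->0x05 len=7 : ce 1a e4 4f f5 65 7b
[4] 0x06->0x20 len=2 : 1a e4
[5] 0x0b->0x15 len=7 : 7b 77 b3 8d 8b c6 e4
query mem[0x1a]=0xc6, mem[0x21]=0xe4, mem[0x18]=0x8d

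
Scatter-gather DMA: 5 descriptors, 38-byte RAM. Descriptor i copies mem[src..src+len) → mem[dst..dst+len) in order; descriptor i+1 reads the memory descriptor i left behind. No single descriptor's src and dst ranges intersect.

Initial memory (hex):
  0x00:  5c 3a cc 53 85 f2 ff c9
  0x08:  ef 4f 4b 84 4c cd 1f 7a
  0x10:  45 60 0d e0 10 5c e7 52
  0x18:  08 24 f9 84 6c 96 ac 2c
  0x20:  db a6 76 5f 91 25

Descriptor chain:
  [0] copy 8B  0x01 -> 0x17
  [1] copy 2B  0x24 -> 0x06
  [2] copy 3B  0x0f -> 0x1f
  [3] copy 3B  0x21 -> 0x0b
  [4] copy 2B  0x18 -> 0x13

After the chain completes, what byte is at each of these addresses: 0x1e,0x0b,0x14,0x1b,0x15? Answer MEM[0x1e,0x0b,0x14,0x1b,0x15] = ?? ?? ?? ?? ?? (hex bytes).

[0] 0x01->0x17 len=8 : 3a cc 53 85 f2 ff c9 ef
[1] 0x24->0x06 len=2 : 91 25
[2] 0x0f->0x1f len=3 : 7a 45 60
[3] 0x21->0x0b len=3 : 60 76 5f
[4] 0x18->0x13 len=2 : cc 53
query mem[0x1e]=0xef, mem[0x0b]=0x60, mem[0x14]=0x53, mem[0x1b]=0xf2, mem[0x15]=0x5c

MEM[0x1e,0x0b,0x14,0x1b,0x15] = ef 60 53 f2 5c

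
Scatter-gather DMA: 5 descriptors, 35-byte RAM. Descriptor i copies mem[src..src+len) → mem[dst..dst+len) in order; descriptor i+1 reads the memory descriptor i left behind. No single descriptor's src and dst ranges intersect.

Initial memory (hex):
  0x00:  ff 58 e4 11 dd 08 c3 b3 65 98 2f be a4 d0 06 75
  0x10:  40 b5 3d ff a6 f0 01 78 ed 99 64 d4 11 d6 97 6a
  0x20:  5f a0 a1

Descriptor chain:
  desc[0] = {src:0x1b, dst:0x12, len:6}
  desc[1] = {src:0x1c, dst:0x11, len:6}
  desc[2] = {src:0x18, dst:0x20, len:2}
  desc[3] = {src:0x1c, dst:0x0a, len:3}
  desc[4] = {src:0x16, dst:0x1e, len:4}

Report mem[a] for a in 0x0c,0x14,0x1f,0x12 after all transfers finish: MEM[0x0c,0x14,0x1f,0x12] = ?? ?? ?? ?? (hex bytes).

MEM[0x0c,0x14,0x1f,0x12] = 97 6a 5f d6

#0 dst[0x12+6] := {0xd4,0x11,0xd6,0x97,0x6a,0x5f}
#1 dst[0x11+6] := {0x11,0xd6,0x97,0x6a,0x5f,0xa0}
#2 dst[0x20+2] := {0xed,0x99}
#3 dst[0x0a+3] := {0x11,0xd6,0x97}
#4 dst[0x1e+4] := {0xa0,0x5f,0xed,0x99}
query mem[0x0c]=0x97, mem[0x14]=0x6a, mem[0x1f]=0x5f, mem[0x12]=0xd6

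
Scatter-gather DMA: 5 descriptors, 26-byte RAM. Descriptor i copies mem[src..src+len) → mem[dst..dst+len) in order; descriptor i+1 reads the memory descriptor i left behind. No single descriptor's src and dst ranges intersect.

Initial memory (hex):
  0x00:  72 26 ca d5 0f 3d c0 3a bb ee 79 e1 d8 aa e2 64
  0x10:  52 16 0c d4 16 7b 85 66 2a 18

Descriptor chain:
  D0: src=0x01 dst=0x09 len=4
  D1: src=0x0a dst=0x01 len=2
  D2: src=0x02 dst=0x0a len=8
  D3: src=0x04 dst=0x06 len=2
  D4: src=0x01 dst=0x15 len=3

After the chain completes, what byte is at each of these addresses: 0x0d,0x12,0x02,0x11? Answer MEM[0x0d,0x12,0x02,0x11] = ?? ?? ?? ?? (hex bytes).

#0 dst[0x09+4] := {0x26,0xca,0xd5,0x0f}
#1 dst[0x01+2] := {0xca,0xd5}
#2 dst[0x0a+8] := {0xd5,0xd5,0x0f,0x3d,0xc0,0x3a,0xbb,0x26}
#3 dst[0x06+2] := {0x0f,0x3d}
#4 dst[0x15+3] := {0xca,0xd5,0xd5}
query mem[0x0d]=0x3d, mem[0x12]=0x0c, mem[0x02]=0xd5, mem[0x11]=0x26

MEM[0x0d,0x12,0x02,0x11] = 3d 0c d5 26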